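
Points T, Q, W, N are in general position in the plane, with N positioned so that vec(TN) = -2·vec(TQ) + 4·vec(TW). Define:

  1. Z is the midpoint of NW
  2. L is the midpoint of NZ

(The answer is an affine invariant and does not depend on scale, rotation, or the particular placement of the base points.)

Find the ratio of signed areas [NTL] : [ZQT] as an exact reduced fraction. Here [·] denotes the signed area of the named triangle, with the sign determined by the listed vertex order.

[NTL]:[ZQT] = -1/5

Work in coordinates with T = (0, 0), Q = (1, 0), W = (0, 1), N = (-2, 4).
1. Z is the midpoint of NW ⇒ Z = (-1, 5/2)
2. L is the midpoint of NZ ⇒ L = (-3/2, 13/4)
2·[NTL] = 1/2, 2·[ZQT] = -5/2
[NTL]:[ZQT] = 1/2:-5/2 = -1/5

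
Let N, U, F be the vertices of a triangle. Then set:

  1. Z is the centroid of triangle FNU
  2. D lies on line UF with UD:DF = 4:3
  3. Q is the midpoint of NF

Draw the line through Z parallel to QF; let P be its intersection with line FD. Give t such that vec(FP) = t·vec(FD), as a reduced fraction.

Choose coordinates N = (0, 0), U = (1, 0), F = (0, 1).
1. Z is the centroid of triangle FNU ⇒ Z = (1/3, 1/3)
2. D lies on line UF with UD:DF = 4:3 ⇒ D = (3/7, 4/7)
3. Q is the midpoint of NF ⇒ Q = (0, 1/2)
through Z parallel to QF: direction (0, 1/2); meets FD at P = (1/3, 2/3)
P = F + t·(D−F) with t = 7/9

t = 7/9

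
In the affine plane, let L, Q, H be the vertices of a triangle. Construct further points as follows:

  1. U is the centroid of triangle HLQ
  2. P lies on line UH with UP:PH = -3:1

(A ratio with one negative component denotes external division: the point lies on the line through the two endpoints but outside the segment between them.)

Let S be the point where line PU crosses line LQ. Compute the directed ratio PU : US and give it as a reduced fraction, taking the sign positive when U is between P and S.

PU:US = 3

Work in coordinates with L = (0, 0), Q = (1, 0), H = (0, 1).
1. U is the centroid of triangle HLQ ⇒ U = (1/3, 1/3)
2. P lies on line UH with UP:PH = -3:1 ⇒ P = (-1/6, 4/3)
line PU meets LQ at S = (1/2, 0)
U = P + t·(S−P) with t = 3/4, so PU:US = 3/4:1/4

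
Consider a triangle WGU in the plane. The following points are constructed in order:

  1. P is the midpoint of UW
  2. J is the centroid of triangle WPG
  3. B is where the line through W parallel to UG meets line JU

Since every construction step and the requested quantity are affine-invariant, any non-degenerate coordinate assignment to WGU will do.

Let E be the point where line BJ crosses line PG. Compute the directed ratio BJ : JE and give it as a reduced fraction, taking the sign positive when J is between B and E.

BJ:JE = 4

Choose coordinates W = (0, 0), G = (1, 0), U = (0, 1).
1. P is the midpoint of UW ⇒ P = (0, 1/2)
2. J is the centroid of triangle WPG ⇒ J = (1/3, 1/6)
3. B is where the line through W parallel to UG meets line JU ⇒ B = (2/3, -2/3)
line BJ meets PG at E = (1/4, 3/8)
J = B + t·(E−B) with t = 4/5, so BJ:JE = 4/5:1/5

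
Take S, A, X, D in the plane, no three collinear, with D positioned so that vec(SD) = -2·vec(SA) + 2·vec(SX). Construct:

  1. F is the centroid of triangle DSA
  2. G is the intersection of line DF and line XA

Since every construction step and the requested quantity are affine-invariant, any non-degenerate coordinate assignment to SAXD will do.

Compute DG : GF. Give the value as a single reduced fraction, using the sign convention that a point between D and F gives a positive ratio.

Work in coordinates with S = (0, 0), A = (1, 0), X = (0, 1), D = (-2, 2).
1. F is the centroid of triangle DSA ⇒ F = (-1/3, 2/3)
2. G is the intersection of line DF and line XA ⇒ G = (3, -2)
G = D + t·(F−D) with t = 3, so DG:GF = t:(1−t) = 3:-2

DG:GF = -3/2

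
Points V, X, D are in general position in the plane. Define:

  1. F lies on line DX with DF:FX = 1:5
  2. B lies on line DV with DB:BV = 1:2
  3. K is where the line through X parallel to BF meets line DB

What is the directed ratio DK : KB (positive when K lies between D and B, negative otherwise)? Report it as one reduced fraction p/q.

DK:KB = -6/5

Choose coordinates V = (0, 0), X = (1, 0), D = (0, 1).
1. F lies on line DX with DF:FX = 1:5 ⇒ F = (1/6, 5/6)
2. B lies on line DV with DB:BV = 1:2 ⇒ B = (0, 2/3)
3. K is where the line through X parallel to BF meets line DB ⇒ K = (0, -1)
K = D + t·(B−D) with t = 6, so DK:KB = t:(1−t) = 6:-5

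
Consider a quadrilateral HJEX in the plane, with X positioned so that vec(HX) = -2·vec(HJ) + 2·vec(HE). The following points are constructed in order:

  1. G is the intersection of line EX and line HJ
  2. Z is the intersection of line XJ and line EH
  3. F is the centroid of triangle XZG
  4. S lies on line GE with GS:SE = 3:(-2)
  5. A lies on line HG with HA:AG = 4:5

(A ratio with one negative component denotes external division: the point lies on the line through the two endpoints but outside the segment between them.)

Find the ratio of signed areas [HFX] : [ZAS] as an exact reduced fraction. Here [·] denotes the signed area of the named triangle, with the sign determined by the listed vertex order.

Assign H = (0, 0), J = (1, 0), E = (0, 1), X = (-2, 2) — the answer is frame-independent, so this choice is without loss of generality.
1. G is the intersection of line EX and line HJ ⇒ G = (2, 0)
2. Z is the intersection of line XJ and line EH ⇒ Z = (0, 2/3)
3. F is the centroid of triangle XZG ⇒ F = (0, 8/9)
4. S lies on line GE with GS:SE = 3:(-2) ⇒ S = (-4, 3)
5. A lies on line HG with HA:AG = 4:5 ⇒ A = (8/9, 0)
2·[HFX] = 16/9, 2·[ZAS] = -16/27
[HFX]:[ZAS] = 16/9:-16/27 = -3

[HFX]:[ZAS] = -3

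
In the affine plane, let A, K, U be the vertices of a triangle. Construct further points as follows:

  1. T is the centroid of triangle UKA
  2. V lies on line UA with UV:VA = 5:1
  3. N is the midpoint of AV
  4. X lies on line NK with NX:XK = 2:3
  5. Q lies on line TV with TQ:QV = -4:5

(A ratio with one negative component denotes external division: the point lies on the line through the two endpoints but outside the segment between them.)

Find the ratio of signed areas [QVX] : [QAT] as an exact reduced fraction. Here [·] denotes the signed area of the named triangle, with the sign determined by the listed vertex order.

[QVX]:[QAT] = -19/8

Assign A = (0, 0), K = (1, 0), U = (0, 1) — the answer is frame-independent, so this choice is without loss of generality.
1. T is the centroid of triangle UKA ⇒ T = (1/3, 1/3)
2. V lies on line UA with UV:VA = 5:1 ⇒ V = (0, 1/6)
3. N is the midpoint of AV ⇒ N = (0, 1/12)
4. X lies on line NK with NX:XK = 2:3 ⇒ X = (2/5, 1/20)
5. Q lies on line TV with TQ:QV = -4:5 ⇒ Q = (5/3, 1)
2·[QVX] = 19/36, 2·[QAT] = -2/9
[QVX]:[QAT] = 19/36:-2/9 = -19/8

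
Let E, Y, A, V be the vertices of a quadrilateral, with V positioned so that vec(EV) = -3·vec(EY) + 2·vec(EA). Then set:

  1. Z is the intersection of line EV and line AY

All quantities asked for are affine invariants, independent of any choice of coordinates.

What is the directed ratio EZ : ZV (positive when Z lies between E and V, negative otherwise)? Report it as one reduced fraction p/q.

Assign E = (0, 0), Y = (1, 0), A = (0, 1), V = (-3, 2) — the answer is frame-independent, so this choice is without loss of generality.
1. Z is the intersection of line EV and line AY ⇒ Z = (3, -2)
Z = E + t·(V−E) with t = -1, so EZ:ZV = t:(1−t) = -1:2

EZ:ZV = -1/2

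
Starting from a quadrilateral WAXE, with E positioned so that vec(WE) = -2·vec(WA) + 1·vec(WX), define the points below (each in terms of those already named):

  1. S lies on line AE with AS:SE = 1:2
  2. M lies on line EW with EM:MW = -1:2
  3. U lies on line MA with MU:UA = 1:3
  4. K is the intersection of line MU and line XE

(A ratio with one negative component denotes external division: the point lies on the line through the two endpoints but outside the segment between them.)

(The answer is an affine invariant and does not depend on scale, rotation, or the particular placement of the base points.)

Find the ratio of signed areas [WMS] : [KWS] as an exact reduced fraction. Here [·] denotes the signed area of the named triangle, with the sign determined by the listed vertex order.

[WMS]:[KWS] = -8/3

Assign W = (0, 0), A = (1, 0), X = (0, 1), E = (-2, 1) — the answer is frame-independent, so this choice is without loss of generality.
1. S lies on line AE with AS:SE = 1:2 ⇒ S = (0, 1/3)
2. M lies on line EW with EM:MW = -1:2 ⇒ M = (-4, 2)
3. U lies on line MA with MU:UA = 1:3 ⇒ U = (-11/4, 3/2)
4. K is the intersection of line MU and line XE ⇒ K = (-3/2, 1)
2·[WMS] = -4/3, 2·[KWS] = 1/2
[WMS]:[KWS] = -4/3:1/2 = -8/3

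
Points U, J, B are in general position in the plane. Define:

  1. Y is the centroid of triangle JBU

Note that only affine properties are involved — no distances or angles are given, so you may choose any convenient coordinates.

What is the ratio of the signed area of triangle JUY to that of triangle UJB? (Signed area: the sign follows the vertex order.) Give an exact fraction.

[JUY]:[UJB] = -1/3

Work in coordinates with U = (0, 0), J = (1, 0), B = (0, 1).
1. Y is the centroid of triangle JBU ⇒ Y = (1/3, 1/3)
2·[JUY] = -1/3, 2·[UJB] = 1
[JUY]:[UJB] = -1/3:1 = -1/3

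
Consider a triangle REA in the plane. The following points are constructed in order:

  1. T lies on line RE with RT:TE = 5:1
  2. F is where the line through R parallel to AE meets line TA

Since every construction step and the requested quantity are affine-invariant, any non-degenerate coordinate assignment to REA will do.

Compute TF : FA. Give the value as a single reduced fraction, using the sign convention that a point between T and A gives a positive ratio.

Set R = (0, 0), E = (1, 0), A = (0, 1); any affine frame gives the same invariant.
1. T lies on line RE with RT:TE = 5:1 ⇒ T = (5/6, 0)
2. F is where the line through R parallel to AE meets line TA ⇒ F = (5, -5)
F = T + t·(A−T) with t = -5, so TF:FA = t:(1−t) = -5:6

TF:FA = -5/6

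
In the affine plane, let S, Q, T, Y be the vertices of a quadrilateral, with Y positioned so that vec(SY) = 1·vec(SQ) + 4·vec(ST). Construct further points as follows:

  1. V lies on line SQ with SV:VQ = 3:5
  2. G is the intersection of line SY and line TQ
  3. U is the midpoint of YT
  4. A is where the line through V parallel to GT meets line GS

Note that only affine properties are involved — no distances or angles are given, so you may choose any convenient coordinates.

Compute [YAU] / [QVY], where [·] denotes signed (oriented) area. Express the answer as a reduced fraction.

[YAU]:[QVY] = 37/200

Set S = (0, 0), Q = (1, 0), T = (0, 1), Y = (1, 4); any affine frame gives the same invariant.
1. V lies on line SQ with SV:VQ = 3:5 ⇒ V = (3/8, 0)
2. G is the intersection of line SY and line TQ ⇒ G = (1/5, 4/5)
3. U is the midpoint of YT ⇒ U = (1/2, 5/2)
4. A is where the line through V parallel to GT meets line GS ⇒ A = (3/40, 3/10)
2·[YAU] = -37/80, 2·[QVY] = -5/2
[YAU]:[QVY] = -37/80:-5/2 = 37/200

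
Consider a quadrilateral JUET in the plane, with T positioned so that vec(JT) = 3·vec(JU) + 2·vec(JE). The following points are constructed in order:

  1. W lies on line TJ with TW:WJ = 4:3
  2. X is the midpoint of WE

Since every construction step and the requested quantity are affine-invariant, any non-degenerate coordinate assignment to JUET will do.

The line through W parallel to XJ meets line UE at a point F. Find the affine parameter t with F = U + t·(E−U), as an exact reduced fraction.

t = 2/11

Choose coordinates J = (0, 0), U = (1, 0), E = (0, 1), T = (3, 2).
1. W lies on line TJ with TW:WJ = 4:3 ⇒ W = (9/7, 6/7)
2. X is the midpoint of WE ⇒ X = (9/14, 13/14)
through W parallel to XJ: direction (-9/14, -13/14); meets UE at F = (9/11, 2/11)
F = U + t·(E−U) with t = 2/11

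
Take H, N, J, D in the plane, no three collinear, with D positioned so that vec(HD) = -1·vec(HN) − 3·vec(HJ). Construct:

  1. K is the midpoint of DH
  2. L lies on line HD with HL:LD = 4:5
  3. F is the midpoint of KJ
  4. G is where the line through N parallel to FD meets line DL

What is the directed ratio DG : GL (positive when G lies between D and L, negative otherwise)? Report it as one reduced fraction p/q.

Work in coordinates with H = (0, 0), N = (1, 0), J = (0, 1), D = (-1, -3).
1. K is the midpoint of DH ⇒ K = (-1/2, -3/2)
2. L lies on line HD with HL:LD = 4:5 ⇒ L = (-4/9, -4/3)
3. F is the midpoint of KJ ⇒ F = (-1/4, -1/4)
4. G is where the line through N parallel to FD meets line DL ⇒ G = (11/2, 33/2)
G = D + t·(L−D) with t = 117/10, so DG:GL = t:(1−t) = 117/10:-107/10

DG:GL = -117/107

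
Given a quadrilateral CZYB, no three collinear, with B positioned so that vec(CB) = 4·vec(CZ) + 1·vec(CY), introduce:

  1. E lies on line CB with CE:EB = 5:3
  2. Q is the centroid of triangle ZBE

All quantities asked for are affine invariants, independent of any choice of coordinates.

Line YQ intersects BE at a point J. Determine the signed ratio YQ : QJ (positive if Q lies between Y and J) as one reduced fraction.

YQ:QJ = -13

Work in coordinates with C = (0, 0), Z = (1, 0), Y = (0, 1), B = (4, 1).
1. E lies on line CB with CE:EB = 5:3 ⇒ E = (5/2, 5/8)
2. Q is the centroid of triangle ZBE ⇒ Q = (5/2, 13/24)
line YQ meets BE at J = (30/13, 15/26)
Q = Y + t·(J−Y) with t = 13/12, so YQ:QJ = 13/12:-1/12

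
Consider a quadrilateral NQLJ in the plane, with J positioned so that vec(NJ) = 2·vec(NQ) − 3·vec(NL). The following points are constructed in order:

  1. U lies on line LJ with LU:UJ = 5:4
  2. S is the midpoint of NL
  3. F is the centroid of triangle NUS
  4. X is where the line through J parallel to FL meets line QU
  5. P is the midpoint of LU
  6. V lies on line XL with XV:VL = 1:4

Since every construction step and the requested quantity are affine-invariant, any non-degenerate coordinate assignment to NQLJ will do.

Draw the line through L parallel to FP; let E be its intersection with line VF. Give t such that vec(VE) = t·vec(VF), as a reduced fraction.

Set N = (0, 0), Q = (1, 0), L = (0, 1), J = (2, -3); any affine frame gives the same invariant.
1. U lies on line LJ with LU:UJ = 5:4 ⇒ U = (10/9, -11/9)
2. S is the midpoint of NL ⇒ S = (0, 1/2)
3. F is the centroid of triangle NUS ⇒ F = (10/27, -13/54)
4. X is where the line through J parallel to FL meets line QU ⇒ X = (146/153, 77/153)
5. P is the midpoint of LU ⇒ P = (5/9, -1/9)
6. V lies on line XL with XV:VL = 1:4 ⇒ V = (584/765, 461/765)
through L parallel to FP: direction (5/27, 7/54); meets VF at E = (680/483, 137/69)
E = V + t·(F−V) with t = -264/161

t = -264/161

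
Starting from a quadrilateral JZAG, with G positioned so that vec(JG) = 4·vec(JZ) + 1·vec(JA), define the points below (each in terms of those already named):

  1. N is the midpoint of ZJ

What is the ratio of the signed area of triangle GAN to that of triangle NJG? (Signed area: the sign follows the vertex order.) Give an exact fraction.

Set J = (0, 0), Z = (1, 0), A = (0, 1), G = (4, 1); any affine frame gives the same invariant.
1. N is the midpoint of ZJ ⇒ N = (1/2, 0)
2·[GAN] = 4, 2·[NJG] = -1/2
[GAN]:[NJG] = 4:-1/2 = -8

[GAN]:[NJG] = -8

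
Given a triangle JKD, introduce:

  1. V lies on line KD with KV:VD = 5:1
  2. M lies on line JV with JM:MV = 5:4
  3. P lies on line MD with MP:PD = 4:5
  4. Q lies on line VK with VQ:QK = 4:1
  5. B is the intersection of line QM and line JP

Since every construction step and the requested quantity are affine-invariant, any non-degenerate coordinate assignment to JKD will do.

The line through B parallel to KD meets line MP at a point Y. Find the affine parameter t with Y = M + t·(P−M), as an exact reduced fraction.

Set J = (0, 0), K = (1, 0), D = (0, 1); any affine frame gives the same invariant.
1. V lies on line KD with KV:VD = 5:1 ⇒ V = (1/6, 5/6)
2. M lies on line JV with JM:MV = 5:4 ⇒ M = (5/54, 25/54)
3. P lies on line MD with MP:PD = 4:5 ⇒ P = (25/486, 341/486)
4. Q lies on line VK with VQ:QK = 4:1 ⇒ Q = (5/6, 1/6)
5. B is the intersection of line QM and line JP ⇒ B = (25/702, 341/702)
through B parallel to KD: direction (-1, 1); meets MP at Y = (35/351, 148/351)
Y = M + t·(P−M) with t = -9/52

t = -9/52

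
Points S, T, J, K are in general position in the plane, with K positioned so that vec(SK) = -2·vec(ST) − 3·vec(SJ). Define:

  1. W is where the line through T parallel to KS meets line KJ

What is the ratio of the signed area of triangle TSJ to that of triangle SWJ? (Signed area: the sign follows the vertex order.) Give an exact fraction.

Choose coordinates S = (0, 0), T = (1, 0), J = (0, 1), K = (-2, -3).
1. W is where the line through T parallel to KS meets line KJ ⇒ W = (-5, -9)
2·[TSJ] = -1, 2·[SWJ] = -5
[TSJ]:[SWJ] = -1:-5 = 1/5

[TSJ]:[SWJ] = 1/5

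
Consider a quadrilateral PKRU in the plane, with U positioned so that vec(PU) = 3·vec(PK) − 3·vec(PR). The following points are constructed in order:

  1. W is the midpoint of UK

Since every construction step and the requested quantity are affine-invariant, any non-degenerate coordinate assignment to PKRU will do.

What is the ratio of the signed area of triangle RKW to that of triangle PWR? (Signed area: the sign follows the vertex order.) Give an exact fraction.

[RKW]:[PWR] = -1/4

Assign P = (0, 0), K = (1, 0), R = (0, 1), U = (3, -3) — the answer is frame-independent, so this choice is without loss of generality.
1. W is the midpoint of UK ⇒ W = (2, -3/2)
2·[RKW] = -1/2, 2·[PWR] = 2
[RKW]:[PWR] = -1/2:2 = -1/4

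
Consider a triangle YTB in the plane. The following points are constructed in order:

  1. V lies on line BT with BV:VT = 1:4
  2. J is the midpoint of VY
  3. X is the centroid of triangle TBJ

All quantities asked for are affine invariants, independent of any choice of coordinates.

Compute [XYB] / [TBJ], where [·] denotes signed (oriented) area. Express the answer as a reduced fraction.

Set Y = (0, 0), T = (1, 0), B = (0, 1); any affine frame gives the same invariant.
1. V lies on line BT with BV:VT = 1:4 ⇒ V = (1/5, 4/5)
2. J is the midpoint of VY ⇒ J = (1/10, 2/5)
3. X is the centroid of triangle TBJ ⇒ X = (11/30, 7/15)
2·[XYB] = -11/30, 2·[TBJ] = 1/2
[XYB]:[TBJ] = -11/30:1/2 = -11/15

[XYB]:[TBJ] = -11/15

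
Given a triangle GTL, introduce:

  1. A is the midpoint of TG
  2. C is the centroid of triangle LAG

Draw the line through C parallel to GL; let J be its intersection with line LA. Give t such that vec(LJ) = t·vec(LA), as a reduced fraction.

t = 1/3

Set G = (0, 0), T = (1, 0), L = (0, 1); any affine frame gives the same invariant.
1. A is the midpoint of TG ⇒ A = (1/2, 0)
2. C is the centroid of triangle LAG ⇒ C = (1/6, 1/3)
through C parallel to GL: direction (0, 1); meets LA at J = (1/6, 2/3)
J = L + t·(A−L) with t = 1/3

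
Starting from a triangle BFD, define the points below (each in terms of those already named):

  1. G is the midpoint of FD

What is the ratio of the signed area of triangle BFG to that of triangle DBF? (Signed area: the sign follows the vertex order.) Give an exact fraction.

Choose coordinates B = (0, 0), F = (1, 0), D = (0, 1).
1. G is the midpoint of FD ⇒ G = (1/2, 1/2)
2·[BFG] = 1/2, 2·[DBF] = 1
[BFG]:[DBF] = 1/2:1 = 1/2

[BFG]:[DBF] = 1/2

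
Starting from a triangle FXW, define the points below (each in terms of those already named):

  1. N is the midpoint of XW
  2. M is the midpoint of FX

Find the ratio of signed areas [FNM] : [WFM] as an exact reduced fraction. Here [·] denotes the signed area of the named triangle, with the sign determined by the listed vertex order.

[FNM]:[WFM] = -1/2

Set F = (0, 0), X = (1, 0), W = (0, 1); any affine frame gives the same invariant.
1. N is the midpoint of XW ⇒ N = (1/2, 1/2)
2. M is the midpoint of FX ⇒ M = (1/2, 0)
2·[FNM] = -1/4, 2·[WFM] = 1/2
[FNM]:[WFM] = -1/4:1/2 = -1/2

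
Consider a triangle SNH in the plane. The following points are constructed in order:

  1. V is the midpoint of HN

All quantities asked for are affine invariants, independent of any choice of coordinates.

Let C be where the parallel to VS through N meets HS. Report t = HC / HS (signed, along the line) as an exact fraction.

t = 2

Choose coordinates S = (0, 0), N = (1, 0), H = (0, 1).
1. V is the midpoint of HN ⇒ V = (1/2, 1/2)
through N parallel to VS: direction (-1/2, -1/2); meets HS at C = (0, -1)
C = H + t·(S−H) with t = 2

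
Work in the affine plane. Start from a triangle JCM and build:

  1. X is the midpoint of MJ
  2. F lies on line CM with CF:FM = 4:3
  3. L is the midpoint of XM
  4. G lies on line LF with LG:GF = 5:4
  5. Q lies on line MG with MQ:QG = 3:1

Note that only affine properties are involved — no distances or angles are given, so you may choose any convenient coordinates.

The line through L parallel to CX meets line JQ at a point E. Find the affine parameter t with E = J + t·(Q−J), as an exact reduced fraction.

t = 126/139

Work in coordinates with J = (0, 0), C = (1, 0), M = (0, 1).
1. X is the midpoint of MJ ⇒ X = (0, 1/2)
2. F lies on line CM with CF:FM = 4:3 ⇒ F = (3/7, 4/7)
3. L is the midpoint of XM ⇒ L = (0, 3/4)
4. G lies on line LF with LG:GF = 5:4 ⇒ G = (5/21, 41/63)
5. Q lies on line MG with MQ:QG = 3:1 ⇒ Q = (5/28, 31/42)
through L parallel to CX: direction (-1, 1/2); meets JQ at E = (45/278, 93/139)
E = J + t·(Q−J) with t = 126/139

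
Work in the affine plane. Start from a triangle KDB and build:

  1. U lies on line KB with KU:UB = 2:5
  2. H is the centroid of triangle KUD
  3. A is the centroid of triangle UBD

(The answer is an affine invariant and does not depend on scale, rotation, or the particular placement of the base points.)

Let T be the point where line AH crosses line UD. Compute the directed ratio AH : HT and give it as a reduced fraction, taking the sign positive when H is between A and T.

AH:HT = -7/2

Assign K = (0, 0), D = (1, 0), B = (0, 1) — the answer is frame-independent, so this choice is without loss of generality.
1. U lies on line KB with KU:UB = 2:5 ⇒ U = (0, 2/7)
2. H is the centroid of triangle KUD ⇒ H = (1/3, 2/21)
3. A is the centroid of triangle UBD ⇒ A = (1/3, 3/7)
line AH meets UD at T = (1/3, 4/21)
H = A + t·(T−A) with t = 7/5, so AH:HT = 7/5:-2/5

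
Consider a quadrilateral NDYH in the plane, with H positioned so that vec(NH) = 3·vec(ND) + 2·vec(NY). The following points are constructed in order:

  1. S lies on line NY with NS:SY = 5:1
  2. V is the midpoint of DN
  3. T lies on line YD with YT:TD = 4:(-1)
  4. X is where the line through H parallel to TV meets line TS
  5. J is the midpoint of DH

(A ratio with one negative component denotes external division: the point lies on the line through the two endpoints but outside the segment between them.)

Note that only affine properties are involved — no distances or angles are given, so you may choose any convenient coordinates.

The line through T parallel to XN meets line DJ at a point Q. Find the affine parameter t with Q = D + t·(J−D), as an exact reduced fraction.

t = 1/145

Set N = (0, 0), D = (1, 0), Y = (0, 1), H = (3, 2); any affine frame gives the same invariant.
1. S lies on line NY with NS:SY = 5:1 ⇒ S = (0, 5/6)
2. V is the midpoint of DN ⇒ V = (1/2, 0)
3. T lies on line YD with YT:TD = 4:(-1) ⇒ T = (4/3, -1/3)
4. X is where the line through H parallel to TV meets line TS ⇒ X = (-284/57, 296/57)
5. J is the midpoint of DH ⇒ J = (2, 1)
through T parallel to XN: direction (284/57, -296/57); meets DJ at Q = (146/145, 1/145)
Q = D + t·(J−D) with t = 1/145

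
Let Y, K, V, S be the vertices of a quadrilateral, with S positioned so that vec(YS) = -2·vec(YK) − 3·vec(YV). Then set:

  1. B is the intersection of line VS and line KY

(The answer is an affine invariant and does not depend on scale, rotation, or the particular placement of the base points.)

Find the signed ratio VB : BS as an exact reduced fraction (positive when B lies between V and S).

VB:BS = 1/3

Choose coordinates Y = (0, 0), K = (1, 0), V = (0, 1), S = (-2, -3).
1. B is the intersection of line VS and line KY ⇒ B = (-1/2, 0)
B = V + t·(S−V) with t = 1/4, so VB:BS = t:(1−t) = 1/4:3/4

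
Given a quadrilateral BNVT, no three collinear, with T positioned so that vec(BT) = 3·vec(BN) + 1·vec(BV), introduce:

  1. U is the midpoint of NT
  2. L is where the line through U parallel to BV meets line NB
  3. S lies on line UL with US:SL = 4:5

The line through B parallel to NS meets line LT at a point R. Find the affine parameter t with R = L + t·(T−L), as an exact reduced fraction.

t = 10/13

Set B = (0, 0), N = (1, 0), V = (0, 1), T = (3, 1); any affine frame gives the same invariant.
1. U is the midpoint of NT ⇒ U = (2, 1/2)
2. L is where the line through U parallel to BV meets line NB ⇒ L = (2, 0)
3. S lies on line UL with US:SL = 4:5 ⇒ S = (2, 5/18)
through B parallel to NS: direction (1, 5/18); meets LT at R = (36/13, 10/13)
R = L + t·(T−L) with t = 10/13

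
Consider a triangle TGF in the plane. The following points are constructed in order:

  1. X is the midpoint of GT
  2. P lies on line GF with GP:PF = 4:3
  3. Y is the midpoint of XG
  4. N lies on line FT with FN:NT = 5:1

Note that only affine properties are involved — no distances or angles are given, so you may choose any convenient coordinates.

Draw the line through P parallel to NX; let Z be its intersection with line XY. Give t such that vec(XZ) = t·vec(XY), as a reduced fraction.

Choose coordinates T = (0, 0), G = (1, 0), F = (0, 1).
1. X is the midpoint of GT ⇒ X = (1/2, 0)
2. P lies on line GF with GP:PF = 4:3 ⇒ P = (3/7, 4/7)
3. Y is the midpoint of XG ⇒ Y = (3/4, 0)
4. N lies on line FT with FN:NT = 5:1 ⇒ N = (0, 1/6)
through P parallel to NX: direction (1/2, -1/6); meets XY at Z = (15/7, 0)
Z = X + t·(Y−X) with t = 46/7

t = 46/7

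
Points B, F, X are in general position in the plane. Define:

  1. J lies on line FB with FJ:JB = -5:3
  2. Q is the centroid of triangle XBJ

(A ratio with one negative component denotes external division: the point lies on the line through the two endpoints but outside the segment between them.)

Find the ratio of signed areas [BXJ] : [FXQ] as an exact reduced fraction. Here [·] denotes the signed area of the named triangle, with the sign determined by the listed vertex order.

Assign B = (0, 0), F = (1, 0), X = (0, 1) — the answer is frame-independent, so this choice is without loss of generality.
1. J lies on line FB with FJ:JB = -5:3 ⇒ J = (-3/2, 0)
2. Q is the centroid of triangle XBJ ⇒ Q = (-1/2, 1/3)
2·[BXJ] = 3/2, 2·[FXQ] = 7/6
[BXJ]:[FXQ] = 3/2:7/6 = 9/7

[BXJ]:[FXQ] = 9/7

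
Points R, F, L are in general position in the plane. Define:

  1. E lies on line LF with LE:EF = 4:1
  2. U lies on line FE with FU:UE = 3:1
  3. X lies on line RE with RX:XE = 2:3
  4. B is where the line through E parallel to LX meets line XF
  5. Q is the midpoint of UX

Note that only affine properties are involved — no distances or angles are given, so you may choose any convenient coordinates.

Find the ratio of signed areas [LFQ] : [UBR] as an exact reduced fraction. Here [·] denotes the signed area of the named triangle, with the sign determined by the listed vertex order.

Set R = (0, 0), F = (1, 0), L = (0, 1); any affine frame gives the same invariant.
1. E lies on line LF with LE:EF = 4:1 ⇒ E = (4/5, 1/5)
2. U lies on line FE with FU:UE = 3:1 ⇒ U = (17/20, 3/20)
3. X lies on line RE with RX:XE = 2:3 ⇒ X = (8/25, 2/25)
4. B is where the line through E parallel to LX meets line XF ⇒ B = (108/125, 2/125)
5. Q is the midpoint of UX ⇒ Q = (117/200, 23/200)
2·[LFQ] = -3/10, 2·[UBR] = -29/250
[LFQ]:[UBR] = -3/10:-29/250 = 75/29

[LFQ]:[UBR] = 75/29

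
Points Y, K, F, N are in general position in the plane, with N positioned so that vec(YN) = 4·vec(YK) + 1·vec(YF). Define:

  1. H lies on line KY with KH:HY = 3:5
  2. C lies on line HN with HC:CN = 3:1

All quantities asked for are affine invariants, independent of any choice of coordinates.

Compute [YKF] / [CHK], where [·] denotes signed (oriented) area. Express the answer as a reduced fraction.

Choose coordinates Y = (0, 0), K = (1, 0), F = (0, 1), N = (4, 1).
1. H lies on line KY with KH:HY = 3:5 ⇒ H = (5/8, 0)
2. C lies on line HN with HC:CN = 3:1 ⇒ C = (101/32, 3/4)
2·[YKF] = 1, 2·[CHK] = 9/32
[YKF]:[CHK] = 1:9/32 = 32/9

[YKF]:[CHK] = 32/9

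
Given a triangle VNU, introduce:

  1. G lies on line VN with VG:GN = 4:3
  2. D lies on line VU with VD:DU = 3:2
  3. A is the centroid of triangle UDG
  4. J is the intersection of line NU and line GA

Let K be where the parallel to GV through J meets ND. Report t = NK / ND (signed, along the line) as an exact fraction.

t = 5/2

Work in coordinates with V = (0, 0), N = (1, 0), U = (0, 1).
1. G lies on line VN with VG:GN = 4:3 ⇒ G = (4/7, 0)
2. D lies on line VU with VD:DU = 3:2 ⇒ D = (0, 3/5)
3. A is the centroid of triangle UDG ⇒ A = (4/21, 8/15)
4. J is the intersection of line NU and line GA ⇒ J = (-1/2, 3/2)
through J parallel to GV: direction (-4/7, 0); meets ND at K = (-3/2, 3/2)
K = N + t·(D−N) with t = 5/2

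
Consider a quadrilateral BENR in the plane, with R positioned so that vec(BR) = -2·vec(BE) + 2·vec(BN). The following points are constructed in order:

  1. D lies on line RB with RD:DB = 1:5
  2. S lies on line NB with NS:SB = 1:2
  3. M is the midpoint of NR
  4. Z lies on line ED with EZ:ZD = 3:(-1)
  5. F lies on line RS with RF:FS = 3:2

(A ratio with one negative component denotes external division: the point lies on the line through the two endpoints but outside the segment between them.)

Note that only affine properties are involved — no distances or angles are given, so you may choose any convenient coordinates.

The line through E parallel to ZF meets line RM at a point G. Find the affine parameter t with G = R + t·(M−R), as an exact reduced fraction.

t = -5/2

Choose coordinates B = (0, 0), E = (1, 0), N = (0, 1), R = (-2, 2).
1. D lies on line RB with RD:DB = 1:5 ⇒ D = (-5/3, 5/3)
2. S lies on line NB with NS:SB = 1:2 ⇒ S = (0, 2/3)
3. M is the midpoint of NR ⇒ M = (-1, 3/2)
4. Z lies on line ED with EZ:ZD = 3:(-1) ⇒ Z = (-3, 5/2)
5. F lies on line RS with RF:FS = 3:2 ⇒ F = (-4/5, 6/5)
through E parallel to ZF: direction (11/5, -13/10); meets RM at G = (-9/2, 13/4)
G = R + t·(M−R) with t = -5/2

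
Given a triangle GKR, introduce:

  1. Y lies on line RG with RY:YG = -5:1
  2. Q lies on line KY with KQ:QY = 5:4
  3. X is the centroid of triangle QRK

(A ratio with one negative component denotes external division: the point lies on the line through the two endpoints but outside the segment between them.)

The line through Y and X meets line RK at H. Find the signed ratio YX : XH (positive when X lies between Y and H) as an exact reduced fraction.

YX:XH = 22/5

Set G = (0, 0), K = (1, 0), R = (0, 1); any affine frame gives the same invariant.
1. Y lies on line RG with RY:YG = -5:1 ⇒ Y = (0, -1/4)
2. Q lies on line KY with KQ:QY = 5:4 ⇒ Q = (4/9, -5/36)
3. X is the centroid of triangle QRK ⇒ X = (13/27, 31/108)
line YX meets RK at H = (13/22, 9/22)
X = Y + t·(H−Y) with t = 22/27, so YX:XH = 22/27:5/27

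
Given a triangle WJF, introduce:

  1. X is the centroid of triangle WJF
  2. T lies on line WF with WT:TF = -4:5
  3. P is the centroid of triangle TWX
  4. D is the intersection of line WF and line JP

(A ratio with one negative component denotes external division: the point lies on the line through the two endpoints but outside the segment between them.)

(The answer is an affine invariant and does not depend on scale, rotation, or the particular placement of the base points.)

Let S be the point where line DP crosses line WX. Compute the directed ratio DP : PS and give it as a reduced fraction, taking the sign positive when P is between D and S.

Assign W = (0, 0), J = (1, 0), F = (0, 1) — the answer is frame-independent, so this choice is without loss of generality.
1. X is the centroid of triangle WJF ⇒ X = (1/3, 1/3)
2. T lies on line WF with WT:TF = -4:5 ⇒ T = (0, -4)
3. P is the centroid of triangle TWX ⇒ P = (1/9, -11/9)
4. D is the intersection of line WF and line JP ⇒ D = (0, -11/8)
line DP meets WX at S = (11/3, 11/3)
P = D + t·(S−D) with t = 1/33, so DP:PS = 1/33:32/33

DP:PS = 1/32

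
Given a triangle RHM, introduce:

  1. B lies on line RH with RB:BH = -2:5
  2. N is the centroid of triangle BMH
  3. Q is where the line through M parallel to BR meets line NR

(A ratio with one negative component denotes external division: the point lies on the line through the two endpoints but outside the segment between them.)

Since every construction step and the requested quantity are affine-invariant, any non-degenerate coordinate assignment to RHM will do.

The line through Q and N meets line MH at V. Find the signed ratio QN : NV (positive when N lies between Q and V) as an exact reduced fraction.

QN:NV = -8/5

Set R = (0, 0), H = (1, 0), M = (0, 1); any affine frame gives the same invariant.
1. B lies on line RH with RB:BH = -2:5 ⇒ B = (-2/3, 0)
2. N is the centroid of triangle BMH ⇒ N = (1/9, 1/3)
3. Q is where the line through M parallel to BR meets line NR ⇒ Q = (1/3, 1)
line QN meets MH at V = (1/4, 3/4)
N = Q + t·(V−Q) with t = 8/3, so QN:NV = 8/3:-5/3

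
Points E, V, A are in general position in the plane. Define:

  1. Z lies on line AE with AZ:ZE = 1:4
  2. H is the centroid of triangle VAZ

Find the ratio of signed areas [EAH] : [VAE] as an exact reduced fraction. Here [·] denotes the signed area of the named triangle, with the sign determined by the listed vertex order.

Set E = (0, 0), V = (1, 0), A = (0, 1); any affine frame gives the same invariant.
1. Z lies on line AE with AZ:ZE = 1:4 ⇒ Z = (0, 4/5)
2. H is the centroid of triangle VAZ ⇒ H = (1/3, 3/5)
2·[EAH] = -1/3, 2·[VAE] = 1
[EAH]:[VAE] = -1/3:1 = -1/3

[EAH]:[VAE] = -1/3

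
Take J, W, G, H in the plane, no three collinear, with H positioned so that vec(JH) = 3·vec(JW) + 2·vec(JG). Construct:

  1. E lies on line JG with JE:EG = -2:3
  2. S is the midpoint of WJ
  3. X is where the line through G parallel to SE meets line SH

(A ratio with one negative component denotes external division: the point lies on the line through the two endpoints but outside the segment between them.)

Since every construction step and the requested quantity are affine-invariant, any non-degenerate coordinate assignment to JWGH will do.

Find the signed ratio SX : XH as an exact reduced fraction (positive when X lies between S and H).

SX:XH = -3/11

Set J = (0, 0), W = (1, 0), G = (0, 1), H = (3, 2); any affine frame gives the same invariant.
1. E lies on line JG with JE:EG = -2:3 ⇒ E = (0, -2)
2. S is the midpoint of WJ ⇒ S = (1/2, 0)
3. X is where the line through G parallel to SE meets line SH ⇒ X = (-7/16, -3/4)
X = S + t·(H−S) with t = -3/8, so SX:XH = t:(1−t) = -3/8:11/8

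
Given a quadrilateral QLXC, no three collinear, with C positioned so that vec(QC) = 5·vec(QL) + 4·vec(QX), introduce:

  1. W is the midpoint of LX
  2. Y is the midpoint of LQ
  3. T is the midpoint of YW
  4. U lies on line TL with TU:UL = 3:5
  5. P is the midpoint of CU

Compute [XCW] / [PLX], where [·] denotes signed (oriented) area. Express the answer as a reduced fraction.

[XCW]:[PLX] = 256/251

Choose coordinates Q = (0, 0), L = (1, 0), X = (0, 1), C = (5, 4).
1. W is the midpoint of LX ⇒ W = (1/2, 1/2)
2. Y is the midpoint of LQ ⇒ Y = (1/2, 0)
3. T is the midpoint of YW ⇒ T = (1/2, 1/4)
4. U lies on line TL with TU:UL = 3:5 ⇒ U = (11/16, 5/32)
5. P is the midpoint of CU ⇒ P = (91/32, 133/64)
2·[XCW] = -4, 2·[PLX] = -251/64
[XCW]:[PLX] = -4:-251/64 = 256/251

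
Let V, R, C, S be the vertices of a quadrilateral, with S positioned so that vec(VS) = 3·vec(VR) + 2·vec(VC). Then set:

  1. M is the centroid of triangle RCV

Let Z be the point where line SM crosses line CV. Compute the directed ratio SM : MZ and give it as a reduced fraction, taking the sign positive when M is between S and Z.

SM:MZ = 8

Set V = (0, 0), R = (1, 0), C = (0, 1), S = (3, 2); any affine frame gives the same invariant.
1. M is the centroid of triangle RCV ⇒ M = (1/3, 1/3)
line SM meets CV at Z = (0, 1/8)
M = S + t·(Z−S) with t = 8/9, so SM:MZ = 8/9:1/9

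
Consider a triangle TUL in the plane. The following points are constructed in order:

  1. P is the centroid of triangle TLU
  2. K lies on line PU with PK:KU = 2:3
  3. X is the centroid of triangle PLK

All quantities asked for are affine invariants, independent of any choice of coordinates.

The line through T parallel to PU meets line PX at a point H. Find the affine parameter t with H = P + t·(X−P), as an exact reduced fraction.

t = -3

Set T = (0, 0), U = (1, 0), L = (0, 1); any affine frame gives the same invariant.
1. P is the centroid of triangle TLU ⇒ P = (1/3, 1/3)
2. K lies on line PU with PK:KU = 2:3 ⇒ K = (3/5, 1/5)
3. X is the centroid of triangle PLK ⇒ X = (14/45, 23/45)
through T parallel to PU: direction (2/3, -1/3); meets PX at H = (2/5, -1/5)
H = P + t·(X−P) with t = -3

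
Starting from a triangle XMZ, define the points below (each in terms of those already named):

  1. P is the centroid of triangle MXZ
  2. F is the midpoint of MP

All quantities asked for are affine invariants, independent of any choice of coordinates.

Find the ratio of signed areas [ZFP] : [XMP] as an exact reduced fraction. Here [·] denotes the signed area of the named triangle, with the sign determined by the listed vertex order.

Assign X = (0, 0), M = (1, 0), Z = (0, 1) — the answer is frame-independent, so this choice is without loss of generality.
1. P is the centroid of triangle MXZ ⇒ P = (1/3, 1/3)
2. F is the midpoint of MP ⇒ F = (2/3, 1/6)
2·[ZFP] = -1/6, 2·[XMP] = 1/3
[ZFP]:[XMP] = -1/6:1/3 = -1/2

[ZFP]:[XMP] = -1/2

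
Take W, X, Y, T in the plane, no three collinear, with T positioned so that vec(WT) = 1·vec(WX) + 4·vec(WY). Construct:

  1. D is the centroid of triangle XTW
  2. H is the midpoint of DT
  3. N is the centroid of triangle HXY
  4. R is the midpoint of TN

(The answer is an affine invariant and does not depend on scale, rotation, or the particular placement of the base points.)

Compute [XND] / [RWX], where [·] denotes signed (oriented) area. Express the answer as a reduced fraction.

[XND]:[RWX] = -2/47

Set W = (0, 0), X = (1, 0), Y = (0, 1), T = (1, 4); any affine frame gives the same invariant.
1. D is the centroid of triangle XTW ⇒ D = (2/3, 4/3)
2. H is the midpoint of DT ⇒ H = (5/6, 8/3)
3. N is the centroid of triangle HXY ⇒ N = (11/18, 11/9)
4. R is the midpoint of TN ⇒ R = (29/36, 47/18)
2·[XND] = -1/9, 2·[RWX] = 47/18
[XND]:[RWX] = -1/9:47/18 = -2/47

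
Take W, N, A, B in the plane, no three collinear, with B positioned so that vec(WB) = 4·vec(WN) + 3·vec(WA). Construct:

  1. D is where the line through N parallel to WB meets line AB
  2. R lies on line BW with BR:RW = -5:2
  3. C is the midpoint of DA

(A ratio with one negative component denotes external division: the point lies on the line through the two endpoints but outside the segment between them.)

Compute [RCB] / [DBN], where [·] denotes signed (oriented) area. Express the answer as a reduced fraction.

Set W = (0, 0), N = (1, 0), A = (0, 1), B = (4, 3); any affine frame gives the same invariant.
1. D is where the line through N parallel to WB meets line AB ⇒ D = (7, 9/2)
2. R lies on line BW with BR:RW = -5:2 ⇒ R = (-8/3, -2)
3. C is the midpoint of DA ⇒ C = (7/2, 11/4)
2·[RCB] = -5/6, 2·[DBN] = 9/2
[RCB]:[DBN] = -5/6:9/2 = -5/27

[RCB]:[DBN] = -5/27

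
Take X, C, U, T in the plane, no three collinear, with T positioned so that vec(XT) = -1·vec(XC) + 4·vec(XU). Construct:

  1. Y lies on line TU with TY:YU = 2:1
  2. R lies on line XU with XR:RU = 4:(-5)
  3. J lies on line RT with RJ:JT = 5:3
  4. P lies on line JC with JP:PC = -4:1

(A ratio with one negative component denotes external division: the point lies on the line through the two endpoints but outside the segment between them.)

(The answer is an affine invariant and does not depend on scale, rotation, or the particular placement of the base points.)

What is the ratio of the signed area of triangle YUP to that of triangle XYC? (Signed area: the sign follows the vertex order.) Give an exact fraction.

Choose coordinates X = (0, 0), C = (1, 0), U = (0, 1), T = (-1, 4).
1. Y lies on line TU with TY:YU = 2:1 ⇒ Y = (-1/3, 2)
2. R lies on line XU with XR:RU = 4:(-5) ⇒ R = (0, -4)
3. J lies on line RT with RJ:JT = 5:3 ⇒ J = (-5/8, 1)
4. P lies on line JC with JP:PC = -4:1 ⇒ P = (37/24, -1/3)
2·[YUP] = 79/72, 2·[XYC] = -2
[YUP]:[XYC] = 79/72:-2 = -79/144

[YUP]:[XYC] = -79/144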